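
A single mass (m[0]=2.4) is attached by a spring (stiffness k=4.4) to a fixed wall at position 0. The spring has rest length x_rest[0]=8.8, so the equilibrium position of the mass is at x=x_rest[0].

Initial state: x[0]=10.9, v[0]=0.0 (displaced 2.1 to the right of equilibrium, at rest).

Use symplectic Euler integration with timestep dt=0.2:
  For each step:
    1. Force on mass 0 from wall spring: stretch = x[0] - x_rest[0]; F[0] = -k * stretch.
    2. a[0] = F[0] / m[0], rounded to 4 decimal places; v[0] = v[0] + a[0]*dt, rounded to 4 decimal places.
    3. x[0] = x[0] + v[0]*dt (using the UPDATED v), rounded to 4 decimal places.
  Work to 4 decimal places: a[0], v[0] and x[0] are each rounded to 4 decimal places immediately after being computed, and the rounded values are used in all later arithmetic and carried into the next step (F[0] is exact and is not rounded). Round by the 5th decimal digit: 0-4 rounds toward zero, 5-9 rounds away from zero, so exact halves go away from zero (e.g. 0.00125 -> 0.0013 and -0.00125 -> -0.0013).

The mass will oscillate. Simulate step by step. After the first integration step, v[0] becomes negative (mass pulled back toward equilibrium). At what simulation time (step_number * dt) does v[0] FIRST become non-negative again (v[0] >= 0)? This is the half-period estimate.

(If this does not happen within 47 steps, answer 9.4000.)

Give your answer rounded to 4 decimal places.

Step 0: x=[10.9000] v=[0.0000]
Step 1: x=[10.7460] v=[-0.7700]
Step 2: x=[10.4493] v=[-1.4835]
Step 3: x=[10.0317] v=[-2.0882]
Step 4: x=[9.5237] v=[-2.5398]
Step 5: x=[8.9627] v=[-2.8052]
Step 6: x=[8.3897] v=[-2.8649]
Step 7: x=[7.8468] v=[-2.7145]
Step 8: x=[7.3738] v=[-2.3650]
Step 9: x=[7.0054] v=[-1.8421]
Step 10: x=[6.7686] v=[-1.1841]
Step 11: x=[6.6807] v=[-0.4393]
Step 12: x=[6.7483] v=[0.3378]
First v>=0 after going negative at step 12, time=2.4000

Answer: 2.4000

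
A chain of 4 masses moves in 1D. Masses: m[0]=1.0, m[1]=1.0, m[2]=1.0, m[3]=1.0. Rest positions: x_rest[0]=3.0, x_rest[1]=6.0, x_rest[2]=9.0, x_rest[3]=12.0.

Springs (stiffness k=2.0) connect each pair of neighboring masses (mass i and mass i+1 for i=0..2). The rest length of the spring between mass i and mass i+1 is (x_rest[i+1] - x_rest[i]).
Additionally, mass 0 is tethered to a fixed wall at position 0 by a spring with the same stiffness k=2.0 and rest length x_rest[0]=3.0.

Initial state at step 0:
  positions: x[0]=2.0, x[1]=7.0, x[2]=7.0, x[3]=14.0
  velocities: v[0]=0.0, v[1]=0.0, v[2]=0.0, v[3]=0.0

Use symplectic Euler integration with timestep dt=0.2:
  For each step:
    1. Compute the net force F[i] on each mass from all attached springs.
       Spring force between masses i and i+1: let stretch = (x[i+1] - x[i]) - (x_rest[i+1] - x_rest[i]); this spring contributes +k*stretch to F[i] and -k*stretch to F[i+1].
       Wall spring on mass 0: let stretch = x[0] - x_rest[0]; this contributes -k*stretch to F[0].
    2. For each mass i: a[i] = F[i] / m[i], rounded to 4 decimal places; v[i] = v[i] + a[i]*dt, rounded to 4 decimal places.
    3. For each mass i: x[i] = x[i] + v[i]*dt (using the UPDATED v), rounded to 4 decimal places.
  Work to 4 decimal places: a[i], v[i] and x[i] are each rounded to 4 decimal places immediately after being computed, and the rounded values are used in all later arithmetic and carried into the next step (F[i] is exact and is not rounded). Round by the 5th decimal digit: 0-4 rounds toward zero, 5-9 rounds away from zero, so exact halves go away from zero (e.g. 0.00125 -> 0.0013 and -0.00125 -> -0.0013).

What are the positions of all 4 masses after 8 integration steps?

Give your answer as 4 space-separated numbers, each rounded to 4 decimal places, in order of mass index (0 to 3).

Step 0: x=[2.0000 7.0000 7.0000 14.0000] v=[0.0000 0.0000 0.0000 0.0000]
Step 1: x=[2.2400 6.6000 7.5600 13.6800] v=[1.2000 -2.0000 2.8000 -1.6000]
Step 2: x=[2.6496 5.9280 8.5328 13.1104] v=[2.0480 -3.3600 4.8640 -2.8480]
Step 3: x=[3.1095 5.2021 9.6634 12.4146] v=[2.2995 -3.6294 5.6531 -3.4790]
Step 4: x=[3.4880 4.6657 10.6572 11.7387] v=[1.8927 -2.6819 4.9691 -3.3795]
Step 5: x=[3.6817 4.5144 11.2582 11.2163] v=[0.9686 -0.7564 3.0051 -2.6121]
Step 6: x=[3.6475 4.8360 11.3164 10.9372] v=[-0.1710 1.6080 0.2908 -1.3953]
Step 7: x=[3.4166 5.5810 10.8258 10.9285] v=[-1.1546 3.7248 -2.4530 -0.0436]
Step 8: x=[3.0855 6.5724 9.9238 11.1516] v=[-1.6555 4.9570 -4.5098 1.1153]

Answer: 3.0855 6.5724 9.9238 11.1516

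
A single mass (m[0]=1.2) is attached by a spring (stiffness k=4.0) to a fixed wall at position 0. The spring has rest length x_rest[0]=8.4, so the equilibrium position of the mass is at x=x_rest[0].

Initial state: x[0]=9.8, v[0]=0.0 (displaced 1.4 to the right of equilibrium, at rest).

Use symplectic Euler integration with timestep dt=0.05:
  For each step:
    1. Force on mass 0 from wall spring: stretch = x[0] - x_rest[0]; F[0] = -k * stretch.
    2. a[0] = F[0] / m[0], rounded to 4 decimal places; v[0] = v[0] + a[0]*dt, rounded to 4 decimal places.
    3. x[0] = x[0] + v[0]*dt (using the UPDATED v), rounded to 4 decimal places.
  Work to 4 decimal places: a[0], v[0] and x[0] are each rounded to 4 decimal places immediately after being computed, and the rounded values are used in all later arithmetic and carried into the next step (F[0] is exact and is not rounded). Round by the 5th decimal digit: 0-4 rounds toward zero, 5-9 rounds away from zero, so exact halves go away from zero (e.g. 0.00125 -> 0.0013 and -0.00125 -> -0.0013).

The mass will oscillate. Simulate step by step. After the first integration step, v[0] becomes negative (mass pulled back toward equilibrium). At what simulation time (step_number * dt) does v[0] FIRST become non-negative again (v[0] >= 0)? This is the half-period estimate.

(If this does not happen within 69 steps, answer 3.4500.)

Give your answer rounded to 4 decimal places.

Step 0: x=[9.8000] v=[0.0000]
Step 1: x=[9.7883] v=[-0.2333]
Step 2: x=[9.7651] v=[-0.4647]
Step 3: x=[9.7305] v=[-0.6922]
Step 4: x=[9.6848] v=[-0.9140]
Step 5: x=[9.6284] v=[-1.1281]
Step 6: x=[9.5618] v=[-1.3328]
Step 7: x=[9.4855] v=[-1.5264]
Step 8: x=[9.4001] v=[-1.7073]
Step 9: x=[9.3064] v=[-1.8740]
Step 10: x=[9.2051] v=[-2.0251]
Step 11: x=[9.0971] v=[-2.1593]
Step 12: x=[8.9833] v=[-2.2755]
Step 13: x=[8.8647] v=[-2.3727]
Step 14: x=[8.7422] v=[-2.4502]
Step 15: x=[8.6168] v=[-2.5072]
Step 16: x=[8.4896] v=[-2.5433]
Step 17: x=[8.3617] v=[-2.5582]
Step 18: x=[8.2341] v=[-2.5518]
Step 19: x=[8.1079] v=[-2.5242]
Step 20: x=[7.9841] v=[-2.4755]
Step 21: x=[7.8638] v=[-2.4062]
Step 22: x=[7.7480] v=[-2.3168]
Step 23: x=[7.6376] v=[-2.2081]
Step 24: x=[7.5336] v=[-2.0810]
Step 25: x=[7.4368] v=[-1.9366]
Step 26: x=[7.3480] v=[-1.7761]
Step 27: x=[7.2680] v=[-1.6008]
Step 28: x=[7.1974] v=[-1.4121]
Step 29: x=[7.1368] v=[-1.2117]
Step 30: x=[7.0867] v=[-1.0012]
Step 31: x=[7.0476] v=[-0.7823]
Step 32: x=[7.0198] v=[-0.5569]
Step 33: x=[7.0035] v=[-0.3269]
Step 34: x=[6.9988] v=[-0.0942]
Step 35: x=[7.0058] v=[0.1393]
First v>=0 after going negative at step 35, time=1.7500

Answer: 1.7500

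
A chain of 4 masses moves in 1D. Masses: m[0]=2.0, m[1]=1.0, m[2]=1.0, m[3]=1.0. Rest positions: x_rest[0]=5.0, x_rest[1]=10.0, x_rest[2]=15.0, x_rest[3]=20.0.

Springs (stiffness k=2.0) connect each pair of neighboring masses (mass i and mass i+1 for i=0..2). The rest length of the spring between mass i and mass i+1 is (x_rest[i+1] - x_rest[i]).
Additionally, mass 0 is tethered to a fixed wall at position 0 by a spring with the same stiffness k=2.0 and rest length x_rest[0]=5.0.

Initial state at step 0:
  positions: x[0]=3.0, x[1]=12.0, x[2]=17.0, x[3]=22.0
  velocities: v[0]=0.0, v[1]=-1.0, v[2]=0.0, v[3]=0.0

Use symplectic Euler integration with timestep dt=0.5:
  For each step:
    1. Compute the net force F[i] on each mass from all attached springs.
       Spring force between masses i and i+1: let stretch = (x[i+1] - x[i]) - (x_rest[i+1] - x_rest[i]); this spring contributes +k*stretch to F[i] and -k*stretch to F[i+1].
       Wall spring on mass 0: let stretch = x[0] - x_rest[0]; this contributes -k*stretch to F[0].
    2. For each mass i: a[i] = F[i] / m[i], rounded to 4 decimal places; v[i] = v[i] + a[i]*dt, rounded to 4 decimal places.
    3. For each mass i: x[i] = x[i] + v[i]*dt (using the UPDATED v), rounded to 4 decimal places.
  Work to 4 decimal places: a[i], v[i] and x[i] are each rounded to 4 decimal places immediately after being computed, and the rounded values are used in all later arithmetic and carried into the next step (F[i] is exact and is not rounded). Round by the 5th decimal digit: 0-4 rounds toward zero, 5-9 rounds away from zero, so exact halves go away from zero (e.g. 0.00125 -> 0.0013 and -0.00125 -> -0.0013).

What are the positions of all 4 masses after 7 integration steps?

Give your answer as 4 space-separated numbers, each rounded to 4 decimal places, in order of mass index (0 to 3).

Step 0: x=[3.0000 12.0000 17.0000 22.0000] v=[0.0000 -1.0000 0.0000 0.0000]
Step 1: x=[4.5000 9.5000 17.0000 22.0000] v=[3.0000 -5.0000 0.0000 0.0000]
Step 2: x=[6.1250 8.2500 15.7500 22.0000] v=[3.2500 -2.5000 -2.5000 0.0000]
Step 3: x=[6.7500 9.6875 13.8750 21.3750] v=[1.2500 2.8750 -3.7500 -1.2500]
Step 4: x=[6.4219 11.7500 13.6563 19.5000] v=[-0.6563 4.1250 -0.4375 -3.7500]
Step 5: x=[5.8203 12.1016 15.4063 17.2032] v=[-1.2032 0.7032 3.4999 -4.5937]
Step 6: x=[5.3340 10.9649 16.4024 16.5079] v=[-0.9727 -2.2734 1.9921 -1.3906]
Step 7: x=[4.9219 9.7315 14.7325 18.2599] v=[-0.8243 -2.4668 -3.3399 3.5039]

Answer: 4.9219 9.7315 14.7325 18.2599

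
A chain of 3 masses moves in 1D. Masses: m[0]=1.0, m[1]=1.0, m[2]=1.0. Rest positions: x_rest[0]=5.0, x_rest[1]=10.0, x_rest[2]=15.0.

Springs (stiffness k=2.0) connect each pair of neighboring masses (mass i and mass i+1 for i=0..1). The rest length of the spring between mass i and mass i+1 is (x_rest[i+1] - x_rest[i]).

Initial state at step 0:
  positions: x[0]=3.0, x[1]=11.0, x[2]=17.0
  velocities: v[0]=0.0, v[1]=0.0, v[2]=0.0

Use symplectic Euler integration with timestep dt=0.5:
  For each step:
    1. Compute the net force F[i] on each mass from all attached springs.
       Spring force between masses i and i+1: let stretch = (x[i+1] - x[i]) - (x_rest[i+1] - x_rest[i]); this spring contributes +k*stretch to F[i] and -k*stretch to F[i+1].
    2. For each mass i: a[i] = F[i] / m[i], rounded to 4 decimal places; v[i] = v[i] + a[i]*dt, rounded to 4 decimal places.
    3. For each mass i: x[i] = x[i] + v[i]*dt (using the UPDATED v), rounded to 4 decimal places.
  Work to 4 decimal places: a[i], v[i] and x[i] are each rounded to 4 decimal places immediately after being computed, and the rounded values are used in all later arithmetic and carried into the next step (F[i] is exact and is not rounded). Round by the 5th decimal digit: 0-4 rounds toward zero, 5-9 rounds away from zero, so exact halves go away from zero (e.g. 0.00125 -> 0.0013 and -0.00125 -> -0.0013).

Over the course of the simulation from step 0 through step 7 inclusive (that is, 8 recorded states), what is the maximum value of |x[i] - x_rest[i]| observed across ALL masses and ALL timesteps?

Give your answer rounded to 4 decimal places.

Step 0: x=[3.0000 11.0000 17.0000] v=[0.0000 0.0000 0.0000]
Step 1: x=[4.5000 10.0000 16.5000] v=[3.0000 -2.0000 -1.0000]
Step 2: x=[6.2500 9.5000 15.2500] v=[3.5000 -1.0000 -2.5000]
Step 3: x=[7.1250 10.2500 13.6250] v=[1.7500 1.5000 -3.2500]
Step 4: x=[7.0625 11.1250 12.8125] v=[-0.1250 1.7500 -1.6250]
Step 5: x=[6.5313 10.8125 13.6563] v=[-1.0625 -0.6250 1.6875]
Step 6: x=[5.6407 9.7813 15.5782] v=[-1.7813 -2.0624 3.8437]
Step 7: x=[4.3204 9.5783 17.1016] v=[-2.6407 -0.4061 3.0468]
Max displacement = 2.1875

Answer: 2.1875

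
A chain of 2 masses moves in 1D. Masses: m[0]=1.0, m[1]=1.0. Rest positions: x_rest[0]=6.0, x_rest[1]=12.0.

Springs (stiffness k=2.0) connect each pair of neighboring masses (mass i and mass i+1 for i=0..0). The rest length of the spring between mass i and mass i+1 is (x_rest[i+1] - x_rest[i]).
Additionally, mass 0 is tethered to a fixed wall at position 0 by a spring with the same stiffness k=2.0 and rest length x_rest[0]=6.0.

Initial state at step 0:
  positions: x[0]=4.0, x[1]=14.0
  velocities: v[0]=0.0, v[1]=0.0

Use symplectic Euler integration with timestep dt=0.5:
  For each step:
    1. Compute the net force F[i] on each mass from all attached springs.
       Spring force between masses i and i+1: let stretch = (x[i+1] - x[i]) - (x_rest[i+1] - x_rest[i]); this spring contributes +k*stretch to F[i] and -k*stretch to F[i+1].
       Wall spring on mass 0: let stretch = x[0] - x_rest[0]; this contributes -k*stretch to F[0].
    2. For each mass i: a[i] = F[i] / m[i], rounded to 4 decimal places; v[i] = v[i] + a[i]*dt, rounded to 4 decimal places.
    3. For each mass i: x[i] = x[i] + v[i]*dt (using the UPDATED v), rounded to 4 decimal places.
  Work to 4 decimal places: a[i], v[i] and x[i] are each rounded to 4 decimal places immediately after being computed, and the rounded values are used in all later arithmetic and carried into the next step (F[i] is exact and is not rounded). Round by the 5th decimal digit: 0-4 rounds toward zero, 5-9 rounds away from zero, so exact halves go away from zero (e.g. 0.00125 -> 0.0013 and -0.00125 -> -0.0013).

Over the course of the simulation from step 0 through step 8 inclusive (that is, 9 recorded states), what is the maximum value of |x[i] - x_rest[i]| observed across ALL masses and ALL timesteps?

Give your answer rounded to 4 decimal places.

Step 0: x=[4.0000 14.0000] v=[0.0000 0.0000]
Step 1: x=[7.0000 12.0000] v=[6.0000 -4.0000]
Step 2: x=[9.0000 10.5000] v=[4.0000 -3.0000]
Step 3: x=[7.2500 11.2500] v=[-3.5000 1.5000]
Step 4: x=[3.8750 13.0000] v=[-6.7500 3.5000]
Step 5: x=[3.1250 13.1875] v=[-1.5000 0.3750]
Step 6: x=[5.8438 11.3438] v=[5.4375 -3.6875]
Step 7: x=[8.3907 9.7501] v=[5.0937 -3.1875]
Step 8: x=[7.4219 10.4767] v=[-1.9376 1.4531]
Max displacement = 3.0000

Answer: 3.0000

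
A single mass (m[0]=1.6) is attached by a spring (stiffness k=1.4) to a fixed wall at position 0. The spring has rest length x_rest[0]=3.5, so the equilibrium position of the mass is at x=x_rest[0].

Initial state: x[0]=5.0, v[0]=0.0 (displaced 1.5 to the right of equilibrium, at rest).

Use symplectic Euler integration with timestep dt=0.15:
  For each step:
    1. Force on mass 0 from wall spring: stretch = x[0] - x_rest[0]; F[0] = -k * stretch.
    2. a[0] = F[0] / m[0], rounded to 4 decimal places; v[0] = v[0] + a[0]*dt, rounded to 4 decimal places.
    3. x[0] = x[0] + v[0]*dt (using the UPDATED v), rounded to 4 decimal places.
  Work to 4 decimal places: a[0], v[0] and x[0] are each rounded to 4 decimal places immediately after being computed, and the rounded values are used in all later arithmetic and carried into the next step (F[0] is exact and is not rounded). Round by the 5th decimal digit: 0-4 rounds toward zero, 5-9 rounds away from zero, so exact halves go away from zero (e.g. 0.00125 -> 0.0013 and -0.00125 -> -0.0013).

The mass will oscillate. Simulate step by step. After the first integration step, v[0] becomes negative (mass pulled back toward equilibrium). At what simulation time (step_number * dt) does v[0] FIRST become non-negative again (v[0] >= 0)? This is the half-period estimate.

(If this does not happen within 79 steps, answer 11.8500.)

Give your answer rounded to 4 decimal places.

Step 0: x=[5.0000] v=[0.0000]
Step 1: x=[4.9705] v=[-0.1969]
Step 2: x=[4.9120] v=[-0.3899]
Step 3: x=[4.8257] v=[-0.5752]
Step 4: x=[4.7133] v=[-0.7492]
Step 5: x=[4.5770] v=[-0.9084]
Step 6: x=[4.4195] v=[-1.0498]
Step 7: x=[4.2439] v=[-1.1705]
Step 8: x=[4.0537] v=[-1.2681]
Step 9: x=[3.8526] v=[-1.3408]
Step 10: x=[3.6445] v=[-1.3871]
Step 11: x=[3.4336] v=[-1.4061]
Step 12: x=[3.2240] v=[-1.3974]
Step 13: x=[3.0198] v=[-1.3612]
Step 14: x=[2.8251] v=[-1.2982]
Step 15: x=[2.6437] v=[-1.2096]
Step 16: x=[2.4791] v=[-1.0972]
Step 17: x=[2.3346] v=[-0.9632]
Step 18: x=[2.2131] v=[-0.8102]
Step 19: x=[2.1169] v=[-0.6413]
Step 20: x=[2.0479] v=[-0.4598]
Step 21: x=[2.0075] v=[-0.2692]
Step 22: x=[1.9965] v=[-0.0733]
Step 23: x=[2.0151] v=[0.1240]
First v>=0 after going negative at step 23, time=3.4500

Answer: 3.4500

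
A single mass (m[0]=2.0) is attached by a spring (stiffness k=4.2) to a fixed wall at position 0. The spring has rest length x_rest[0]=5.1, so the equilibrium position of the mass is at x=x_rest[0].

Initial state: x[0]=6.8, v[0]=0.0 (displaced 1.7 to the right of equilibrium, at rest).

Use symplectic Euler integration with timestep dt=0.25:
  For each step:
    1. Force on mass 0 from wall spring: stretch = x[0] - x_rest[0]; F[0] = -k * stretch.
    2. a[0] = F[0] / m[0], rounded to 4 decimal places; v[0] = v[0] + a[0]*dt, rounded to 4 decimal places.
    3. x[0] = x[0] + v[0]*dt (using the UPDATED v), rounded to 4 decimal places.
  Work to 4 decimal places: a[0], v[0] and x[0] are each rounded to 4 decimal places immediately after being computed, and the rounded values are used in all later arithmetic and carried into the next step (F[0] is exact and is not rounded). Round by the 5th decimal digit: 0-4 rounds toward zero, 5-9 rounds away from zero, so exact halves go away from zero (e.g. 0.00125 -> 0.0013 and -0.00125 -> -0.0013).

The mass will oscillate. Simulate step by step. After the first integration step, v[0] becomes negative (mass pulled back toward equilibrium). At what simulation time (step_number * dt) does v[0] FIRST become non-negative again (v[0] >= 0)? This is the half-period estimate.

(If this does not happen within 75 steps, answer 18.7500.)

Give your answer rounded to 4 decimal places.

Answer: 2.2500

Derivation:
Step 0: x=[6.8000] v=[0.0000]
Step 1: x=[6.5769] v=[-0.8925]
Step 2: x=[6.1599] v=[-1.6679]
Step 3: x=[5.6038] v=[-2.2244]
Step 4: x=[4.9816] v=[-2.4889]
Step 5: x=[4.3749] v=[-2.4268]
Step 6: x=[3.8634] v=[-2.0461]
Step 7: x=[3.5142] v=[-1.3969]
Step 8: x=[3.3731] v=[-0.5644]
Step 9: x=[3.4587] v=[0.3422]
First v>=0 after going negative at step 9, time=2.2500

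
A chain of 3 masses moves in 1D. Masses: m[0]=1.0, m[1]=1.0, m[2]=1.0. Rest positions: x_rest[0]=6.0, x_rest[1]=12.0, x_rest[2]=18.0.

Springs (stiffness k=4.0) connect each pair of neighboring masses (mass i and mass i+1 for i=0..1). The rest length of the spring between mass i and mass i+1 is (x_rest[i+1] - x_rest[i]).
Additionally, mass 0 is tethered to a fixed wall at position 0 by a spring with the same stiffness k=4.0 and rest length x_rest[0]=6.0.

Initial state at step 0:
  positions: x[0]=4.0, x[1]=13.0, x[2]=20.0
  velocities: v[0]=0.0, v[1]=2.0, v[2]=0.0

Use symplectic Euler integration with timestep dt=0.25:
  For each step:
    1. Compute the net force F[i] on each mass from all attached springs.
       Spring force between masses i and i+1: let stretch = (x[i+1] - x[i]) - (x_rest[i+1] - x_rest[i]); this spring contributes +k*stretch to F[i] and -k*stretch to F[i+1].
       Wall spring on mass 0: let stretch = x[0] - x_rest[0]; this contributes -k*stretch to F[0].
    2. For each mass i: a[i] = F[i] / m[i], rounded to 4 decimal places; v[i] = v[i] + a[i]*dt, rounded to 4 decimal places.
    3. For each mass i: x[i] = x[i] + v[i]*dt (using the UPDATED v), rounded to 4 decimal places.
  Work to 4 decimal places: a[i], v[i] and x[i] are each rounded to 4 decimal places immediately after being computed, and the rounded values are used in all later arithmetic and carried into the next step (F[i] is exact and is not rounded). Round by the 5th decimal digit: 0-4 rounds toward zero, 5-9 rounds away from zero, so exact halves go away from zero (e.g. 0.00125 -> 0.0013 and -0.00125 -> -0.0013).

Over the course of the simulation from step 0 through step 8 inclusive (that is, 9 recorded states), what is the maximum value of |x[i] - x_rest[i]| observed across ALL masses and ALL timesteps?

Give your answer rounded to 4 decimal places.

Answer: 2.9961

Derivation:
Step 0: x=[4.0000 13.0000 20.0000] v=[0.0000 2.0000 0.0000]
Step 1: x=[5.2500 13.0000 19.7500] v=[5.0000 0.0000 -1.0000]
Step 2: x=[7.1250 12.7500 19.3125] v=[7.5000 -1.0000 -1.7500]
Step 3: x=[8.6250 12.7344 18.7344] v=[6.0000 -0.0625 -2.3125]
Step 4: x=[8.9961 13.1914 18.1563] v=[1.4844 1.8281 -2.3125]
Step 5: x=[8.1670 13.8408 17.8370] v=[-3.3164 2.5977 -1.2774]
Step 6: x=[6.7146 14.0708 18.0186] v=[-5.8096 0.9201 0.7264]
Step 7: x=[5.4226 13.4487 18.7133] v=[-5.1680 -2.4883 2.7786]
Step 8: x=[4.7815 12.1363 19.5918] v=[-2.5645 -5.2498 3.5140]
Max displacement = 2.9961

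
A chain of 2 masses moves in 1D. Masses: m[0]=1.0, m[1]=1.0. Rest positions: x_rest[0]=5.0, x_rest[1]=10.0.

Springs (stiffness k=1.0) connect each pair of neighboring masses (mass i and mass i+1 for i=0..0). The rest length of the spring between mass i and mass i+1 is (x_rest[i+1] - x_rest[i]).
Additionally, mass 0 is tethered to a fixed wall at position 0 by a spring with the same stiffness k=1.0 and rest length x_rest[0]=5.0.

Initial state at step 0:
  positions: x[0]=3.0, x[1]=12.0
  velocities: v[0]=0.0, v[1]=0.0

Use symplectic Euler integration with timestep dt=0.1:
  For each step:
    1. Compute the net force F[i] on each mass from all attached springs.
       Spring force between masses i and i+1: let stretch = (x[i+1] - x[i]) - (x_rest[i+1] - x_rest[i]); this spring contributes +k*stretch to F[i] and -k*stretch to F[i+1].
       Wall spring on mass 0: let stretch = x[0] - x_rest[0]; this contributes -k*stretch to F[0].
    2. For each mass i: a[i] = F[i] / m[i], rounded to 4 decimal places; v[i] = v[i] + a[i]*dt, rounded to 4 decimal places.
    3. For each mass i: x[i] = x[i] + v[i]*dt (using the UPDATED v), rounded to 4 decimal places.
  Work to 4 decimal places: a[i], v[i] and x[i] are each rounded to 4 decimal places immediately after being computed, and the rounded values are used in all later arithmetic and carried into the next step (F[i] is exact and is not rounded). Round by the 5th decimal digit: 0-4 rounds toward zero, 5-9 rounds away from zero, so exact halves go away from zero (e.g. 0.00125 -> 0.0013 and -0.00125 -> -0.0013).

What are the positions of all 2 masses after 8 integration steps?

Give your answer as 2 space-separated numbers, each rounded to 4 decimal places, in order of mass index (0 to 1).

Step 0: x=[3.0000 12.0000] v=[0.0000 0.0000]
Step 1: x=[3.0600 11.9600] v=[0.6000 -0.4000]
Step 2: x=[3.1784 11.8810] v=[1.1840 -0.7900]
Step 3: x=[3.3520 11.7650] v=[1.7364 -1.1603]
Step 4: x=[3.5763 11.6148] v=[2.2425 -1.5016]
Step 5: x=[3.8452 11.4343] v=[2.6887 -1.8055]
Step 6: x=[4.1515 11.2279] v=[3.0631 -2.0644]
Step 7: x=[4.4871 11.0007] v=[3.3556 -2.2720]
Step 8: x=[4.8429 10.7584] v=[3.5583 -2.4234]

Answer: 4.8429 10.7584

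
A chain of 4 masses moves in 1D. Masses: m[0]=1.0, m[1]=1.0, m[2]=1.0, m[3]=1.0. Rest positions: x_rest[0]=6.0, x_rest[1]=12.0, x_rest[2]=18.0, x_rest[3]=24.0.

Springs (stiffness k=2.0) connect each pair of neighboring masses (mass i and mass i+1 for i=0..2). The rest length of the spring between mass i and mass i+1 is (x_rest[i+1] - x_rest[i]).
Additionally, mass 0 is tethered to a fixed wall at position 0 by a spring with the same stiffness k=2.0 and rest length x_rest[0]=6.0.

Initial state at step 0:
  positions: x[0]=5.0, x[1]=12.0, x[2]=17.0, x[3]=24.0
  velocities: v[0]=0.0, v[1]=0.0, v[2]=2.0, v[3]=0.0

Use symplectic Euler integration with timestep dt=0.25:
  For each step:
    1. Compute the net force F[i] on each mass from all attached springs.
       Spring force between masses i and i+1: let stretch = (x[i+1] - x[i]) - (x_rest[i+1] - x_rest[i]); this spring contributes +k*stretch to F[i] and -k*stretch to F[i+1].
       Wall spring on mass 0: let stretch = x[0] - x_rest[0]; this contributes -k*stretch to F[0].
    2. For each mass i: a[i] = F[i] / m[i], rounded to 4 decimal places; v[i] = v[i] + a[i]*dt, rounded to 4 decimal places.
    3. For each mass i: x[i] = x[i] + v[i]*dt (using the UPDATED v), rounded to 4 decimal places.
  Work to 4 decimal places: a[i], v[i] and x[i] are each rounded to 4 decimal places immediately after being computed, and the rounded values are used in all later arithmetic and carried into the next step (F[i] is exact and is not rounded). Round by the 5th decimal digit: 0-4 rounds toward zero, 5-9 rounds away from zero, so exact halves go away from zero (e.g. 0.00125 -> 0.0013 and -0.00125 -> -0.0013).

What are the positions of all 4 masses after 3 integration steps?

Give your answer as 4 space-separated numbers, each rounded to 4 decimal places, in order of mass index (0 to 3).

Step 0: x=[5.0000 12.0000 17.0000 24.0000] v=[0.0000 0.0000 2.0000 0.0000]
Step 1: x=[5.2500 11.7500 17.7500 23.8750] v=[1.0000 -1.0000 3.0000 -0.5000]
Step 2: x=[5.6563 11.4375 18.5156 23.7344] v=[1.6250 -1.2500 3.0625 -0.5625]
Step 3: x=[6.0782 11.2871 19.0488 23.6914] v=[1.6875 -0.6016 2.1329 -0.1719]

Answer: 6.0782 11.2871 19.0488 23.6914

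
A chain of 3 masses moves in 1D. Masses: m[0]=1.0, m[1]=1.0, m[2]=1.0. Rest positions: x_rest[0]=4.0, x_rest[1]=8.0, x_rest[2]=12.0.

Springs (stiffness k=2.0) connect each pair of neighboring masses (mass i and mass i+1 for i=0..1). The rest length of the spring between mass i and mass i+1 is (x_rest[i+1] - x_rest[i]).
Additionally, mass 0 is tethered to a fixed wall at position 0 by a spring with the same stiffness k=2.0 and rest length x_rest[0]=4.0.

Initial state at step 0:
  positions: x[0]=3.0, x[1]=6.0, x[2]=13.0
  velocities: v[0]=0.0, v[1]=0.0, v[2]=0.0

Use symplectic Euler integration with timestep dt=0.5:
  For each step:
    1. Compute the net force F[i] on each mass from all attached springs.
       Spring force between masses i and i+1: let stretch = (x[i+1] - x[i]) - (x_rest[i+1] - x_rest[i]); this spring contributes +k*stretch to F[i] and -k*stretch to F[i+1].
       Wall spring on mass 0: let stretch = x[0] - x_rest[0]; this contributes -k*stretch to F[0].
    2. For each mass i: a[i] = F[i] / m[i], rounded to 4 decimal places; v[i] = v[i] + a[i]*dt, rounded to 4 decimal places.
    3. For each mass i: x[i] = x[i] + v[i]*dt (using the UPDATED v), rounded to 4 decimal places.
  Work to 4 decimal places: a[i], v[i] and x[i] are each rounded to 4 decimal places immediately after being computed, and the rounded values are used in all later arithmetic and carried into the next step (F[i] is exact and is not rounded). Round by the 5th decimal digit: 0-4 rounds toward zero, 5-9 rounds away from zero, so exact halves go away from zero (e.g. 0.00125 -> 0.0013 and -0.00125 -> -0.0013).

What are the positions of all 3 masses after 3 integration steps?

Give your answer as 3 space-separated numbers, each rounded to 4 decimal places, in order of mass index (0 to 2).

Answer: 5.6250 8.3750 10.5000

Derivation:
Step 0: x=[3.0000 6.0000 13.0000] v=[0.0000 0.0000 0.0000]
Step 1: x=[3.0000 8.0000 11.5000] v=[0.0000 4.0000 -3.0000]
Step 2: x=[4.0000 9.2500 10.2500] v=[2.0000 2.5000 -2.5000]
Step 3: x=[5.6250 8.3750 10.5000] v=[3.2500 -1.7500 0.5000]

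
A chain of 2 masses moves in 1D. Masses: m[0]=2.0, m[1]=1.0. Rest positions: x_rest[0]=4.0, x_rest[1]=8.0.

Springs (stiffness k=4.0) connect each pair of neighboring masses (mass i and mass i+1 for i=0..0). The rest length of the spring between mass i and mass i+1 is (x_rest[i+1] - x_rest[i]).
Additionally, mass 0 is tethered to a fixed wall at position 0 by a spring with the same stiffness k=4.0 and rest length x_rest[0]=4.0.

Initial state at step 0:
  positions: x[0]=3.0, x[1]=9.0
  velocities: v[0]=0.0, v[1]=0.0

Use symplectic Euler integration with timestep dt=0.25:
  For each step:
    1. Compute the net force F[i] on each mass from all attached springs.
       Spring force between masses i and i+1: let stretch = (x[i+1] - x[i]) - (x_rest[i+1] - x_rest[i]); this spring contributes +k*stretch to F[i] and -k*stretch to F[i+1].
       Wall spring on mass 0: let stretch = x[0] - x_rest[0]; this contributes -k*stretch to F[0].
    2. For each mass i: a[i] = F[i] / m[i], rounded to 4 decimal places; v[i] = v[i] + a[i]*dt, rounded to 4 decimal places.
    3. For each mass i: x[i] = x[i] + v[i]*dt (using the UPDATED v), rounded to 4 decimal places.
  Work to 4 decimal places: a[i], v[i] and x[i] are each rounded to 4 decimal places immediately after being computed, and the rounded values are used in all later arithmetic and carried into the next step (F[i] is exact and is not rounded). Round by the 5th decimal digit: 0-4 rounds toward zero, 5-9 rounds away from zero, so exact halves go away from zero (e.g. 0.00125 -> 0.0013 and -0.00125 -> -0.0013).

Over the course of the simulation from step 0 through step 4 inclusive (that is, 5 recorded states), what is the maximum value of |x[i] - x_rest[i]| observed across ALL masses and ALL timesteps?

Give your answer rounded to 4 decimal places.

Answer: 1.3349

Derivation:
Step 0: x=[3.0000 9.0000] v=[0.0000 0.0000]
Step 1: x=[3.3750 8.5000] v=[1.5000 -2.0000]
Step 2: x=[3.9688 7.7188] v=[2.3750 -3.1250]
Step 3: x=[4.5352 7.0001] v=[2.2656 -2.8750]
Step 4: x=[4.8428 6.6651] v=[1.2305 -1.3399]
Max displacement = 1.3349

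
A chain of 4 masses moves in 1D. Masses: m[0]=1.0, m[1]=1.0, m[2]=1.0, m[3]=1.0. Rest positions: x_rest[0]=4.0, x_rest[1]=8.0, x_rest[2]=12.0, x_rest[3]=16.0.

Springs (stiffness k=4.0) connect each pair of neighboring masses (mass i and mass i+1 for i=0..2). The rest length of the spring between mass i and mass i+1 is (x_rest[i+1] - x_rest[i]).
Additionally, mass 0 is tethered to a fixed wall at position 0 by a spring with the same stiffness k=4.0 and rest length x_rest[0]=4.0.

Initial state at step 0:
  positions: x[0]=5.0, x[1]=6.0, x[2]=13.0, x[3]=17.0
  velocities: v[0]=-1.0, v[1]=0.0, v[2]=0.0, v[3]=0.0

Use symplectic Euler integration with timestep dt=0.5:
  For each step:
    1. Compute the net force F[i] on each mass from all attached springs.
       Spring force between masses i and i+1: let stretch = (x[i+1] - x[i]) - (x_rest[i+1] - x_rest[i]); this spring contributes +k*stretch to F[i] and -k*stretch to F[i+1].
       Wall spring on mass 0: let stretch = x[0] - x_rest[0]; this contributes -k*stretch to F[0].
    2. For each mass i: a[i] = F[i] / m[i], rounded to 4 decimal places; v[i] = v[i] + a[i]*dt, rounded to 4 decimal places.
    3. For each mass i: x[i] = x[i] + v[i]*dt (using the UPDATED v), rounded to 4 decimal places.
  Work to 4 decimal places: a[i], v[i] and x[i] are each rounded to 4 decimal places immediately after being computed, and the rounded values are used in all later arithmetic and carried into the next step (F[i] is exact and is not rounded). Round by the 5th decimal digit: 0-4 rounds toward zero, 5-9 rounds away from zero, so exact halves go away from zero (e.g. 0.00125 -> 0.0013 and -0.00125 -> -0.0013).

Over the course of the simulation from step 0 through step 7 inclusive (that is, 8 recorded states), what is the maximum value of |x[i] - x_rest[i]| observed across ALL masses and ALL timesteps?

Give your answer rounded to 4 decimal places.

Answer: 4.5000

Derivation:
Step 0: x=[5.0000 6.0000 13.0000 17.0000] v=[-1.0000 0.0000 0.0000 0.0000]
Step 1: x=[0.5000 12.0000 10.0000 17.0000] v=[-9.0000 12.0000 -6.0000 0.0000]
Step 2: x=[7.0000 4.5000 16.0000 14.0000] v=[13.0000 -15.0000 12.0000 -6.0000]
Step 3: x=[4.0000 11.0000 8.5000 17.0000] v=[-6.0000 13.0000 -15.0000 6.0000]
Step 4: x=[4.0000 8.0000 12.0000 15.5000] v=[0.0000 -6.0000 7.0000 -3.0000]
Step 5: x=[4.0000 5.0000 15.0000 14.5000] v=[0.0000 -6.0000 6.0000 -2.0000]
Step 6: x=[1.0000 11.0000 7.5000 18.0000] v=[-6.0000 12.0000 -15.0000 7.0000]
Step 7: x=[7.0000 3.5000 14.0000 15.0000] v=[12.0000 -15.0000 13.0000 -6.0000]
Max displacement = 4.5000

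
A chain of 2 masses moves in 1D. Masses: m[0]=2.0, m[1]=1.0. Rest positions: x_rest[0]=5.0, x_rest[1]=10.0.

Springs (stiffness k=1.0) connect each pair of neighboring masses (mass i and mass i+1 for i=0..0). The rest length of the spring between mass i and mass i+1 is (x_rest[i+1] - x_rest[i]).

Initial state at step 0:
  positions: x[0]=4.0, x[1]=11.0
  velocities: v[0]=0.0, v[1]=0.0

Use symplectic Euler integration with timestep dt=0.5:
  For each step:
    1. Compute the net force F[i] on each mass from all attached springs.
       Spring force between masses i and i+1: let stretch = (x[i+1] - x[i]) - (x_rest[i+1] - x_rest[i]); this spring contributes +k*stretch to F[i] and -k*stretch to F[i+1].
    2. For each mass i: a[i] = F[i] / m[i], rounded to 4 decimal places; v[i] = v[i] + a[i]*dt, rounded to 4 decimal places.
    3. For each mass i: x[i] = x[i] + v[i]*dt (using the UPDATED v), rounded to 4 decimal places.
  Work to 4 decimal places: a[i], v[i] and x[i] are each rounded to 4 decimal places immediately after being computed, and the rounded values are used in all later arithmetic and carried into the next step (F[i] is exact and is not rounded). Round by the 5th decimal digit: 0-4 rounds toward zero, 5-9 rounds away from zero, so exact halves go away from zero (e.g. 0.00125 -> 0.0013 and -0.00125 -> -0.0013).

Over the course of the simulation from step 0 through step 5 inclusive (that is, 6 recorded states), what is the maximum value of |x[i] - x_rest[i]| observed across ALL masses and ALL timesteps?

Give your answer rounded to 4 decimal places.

Step 0: x=[4.0000 11.0000] v=[0.0000 0.0000]
Step 1: x=[4.2500 10.5000] v=[0.5000 -1.0000]
Step 2: x=[4.6563 9.6875] v=[0.8125 -1.6250]
Step 3: x=[5.0665 8.8672] v=[0.8203 -1.6406]
Step 4: x=[5.3268 8.3467] v=[0.5205 -1.0410]
Step 5: x=[5.3396 8.3212] v=[0.0255 -0.0510]
Max displacement = 1.6788

Answer: 1.6788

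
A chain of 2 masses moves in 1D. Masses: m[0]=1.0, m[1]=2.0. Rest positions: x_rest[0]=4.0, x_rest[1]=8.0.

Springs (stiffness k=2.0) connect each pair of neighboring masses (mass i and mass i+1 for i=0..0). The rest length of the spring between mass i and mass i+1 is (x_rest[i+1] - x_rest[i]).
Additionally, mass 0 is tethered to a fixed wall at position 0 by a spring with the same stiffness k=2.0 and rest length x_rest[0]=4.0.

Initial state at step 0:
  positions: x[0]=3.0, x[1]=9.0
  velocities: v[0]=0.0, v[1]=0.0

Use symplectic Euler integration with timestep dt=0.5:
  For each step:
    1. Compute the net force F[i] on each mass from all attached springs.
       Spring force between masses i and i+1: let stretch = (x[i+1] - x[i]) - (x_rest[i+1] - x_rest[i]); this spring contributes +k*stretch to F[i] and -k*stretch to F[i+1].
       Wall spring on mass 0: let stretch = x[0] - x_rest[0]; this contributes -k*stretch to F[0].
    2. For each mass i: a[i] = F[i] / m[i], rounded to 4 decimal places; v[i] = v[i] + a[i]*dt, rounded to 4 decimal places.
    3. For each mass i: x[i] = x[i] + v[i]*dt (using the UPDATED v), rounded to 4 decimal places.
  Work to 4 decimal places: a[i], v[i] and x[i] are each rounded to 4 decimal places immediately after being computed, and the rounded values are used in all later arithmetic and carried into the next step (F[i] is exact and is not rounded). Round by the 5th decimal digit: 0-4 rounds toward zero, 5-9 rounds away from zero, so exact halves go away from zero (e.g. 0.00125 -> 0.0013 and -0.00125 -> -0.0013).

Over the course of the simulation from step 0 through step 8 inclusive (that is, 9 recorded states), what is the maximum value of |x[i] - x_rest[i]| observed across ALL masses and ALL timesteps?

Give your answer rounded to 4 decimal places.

Answer: 1.7500

Derivation:
Step 0: x=[3.0000 9.0000] v=[0.0000 0.0000]
Step 1: x=[4.5000 8.5000] v=[3.0000 -1.0000]
Step 2: x=[5.7500 8.0000] v=[2.5000 -1.0000]
Step 3: x=[5.2500 7.9375] v=[-1.0000 -0.1250]
Step 4: x=[3.4688 8.2032] v=[-3.5625 0.5313]
Step 5: x=[2.3204 8.2853] v=[-2.2969 0.1641]
Step 6: x=[2.9942 7.8761] v=[1.3476 -0.8184]
Step 7: x=[4.6119 7.2464] v=[3.2353 -1.2594]
Step 8: x=[5.2409 6.9581] v=[1.2579 -0.5767]
Max displacement = 1.7500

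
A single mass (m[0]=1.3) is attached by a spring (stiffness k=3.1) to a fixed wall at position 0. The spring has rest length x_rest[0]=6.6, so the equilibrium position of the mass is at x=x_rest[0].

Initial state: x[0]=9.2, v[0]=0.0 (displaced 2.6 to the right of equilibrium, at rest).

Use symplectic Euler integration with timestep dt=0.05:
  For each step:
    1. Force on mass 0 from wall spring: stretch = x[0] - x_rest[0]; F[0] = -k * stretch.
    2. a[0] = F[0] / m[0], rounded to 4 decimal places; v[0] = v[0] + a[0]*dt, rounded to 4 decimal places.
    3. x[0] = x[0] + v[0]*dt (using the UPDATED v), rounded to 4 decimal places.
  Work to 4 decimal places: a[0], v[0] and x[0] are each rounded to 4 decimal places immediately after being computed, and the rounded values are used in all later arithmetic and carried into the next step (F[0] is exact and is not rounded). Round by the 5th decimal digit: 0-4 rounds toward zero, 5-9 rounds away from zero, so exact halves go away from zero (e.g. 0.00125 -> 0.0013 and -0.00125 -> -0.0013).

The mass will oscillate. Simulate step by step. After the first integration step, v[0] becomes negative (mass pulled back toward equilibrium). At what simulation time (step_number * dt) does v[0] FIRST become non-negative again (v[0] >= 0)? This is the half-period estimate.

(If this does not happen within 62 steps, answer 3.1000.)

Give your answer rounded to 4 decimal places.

Answer: 2.0500

Derivation:
Step 0: x=[9.2000] v=[0.0000]
Step 1: x=[9.1845] v=[-0.3100]
Step 2: x=[9.1536] v=[-0.6182]
Step 3: x=[9.1075] v=[-0.9227]
Step 4: x=[9.0464] v=[-1.2217]
Step 5: x=[8.9707] v=[-1.5134]
Step 6: x=[8.8809] v=[-1.7961]
Step 7: x=[8.7775] v=[-2.0681]
Step 8: x=[8.6611] v=[-2.3277]
Step 9: x=[8.5324] v=[-2.5734]
Step 10: x=[8.3922] v=[-2.8038]
Step 11: x=[8.2413] v=[-3.0175]
Step 12: x=[8.0806] v=[-3.2132]
Step 13: x=[7.9111] v=[-3.3897]
Step 14: x=[7.7338] v=[-3.5460]
Step 15: x=[7.5497] v=[-3.6812]
Step 16: x=[7.3600] v=[-3.7944]
Step 17: x=[7.1658] v=[-3.8850]
Step 18: x=[6.9682] v=[-3.9525]
Step 19: x=[6.7684] v=[-3.9964]
Step 20: x=[6.5676] v=[-4.0165]
Step 21: x=[6.3670] v=[-4.0126]
Step 22: x=[6.1678] v=[-3.9848]
Step 23: x=[5.9711] v=[-3.9333]
Step 24: x=[5.7782] v=[-3.8583]
Step 25: x=[5.5902] v=[-3.7603]
Step 26: x=[5.4082] v=[-3.6399]
Step 27: x=[5.2333] v=[-3.4978]
Step 28: x=[5.0666] v=[-3.3348]
Step 29: x=[4.9090] v=[-3.1520]
Step 30: x=[4.7615] v=[-2.9504]
Step 31: x=[4.6249] v=[-2.7312]
Step 32: x=[4.5001] v=[-2.4957]
Step 33: x=[4.3878] v=[-2.2453]
Step 34: x=[4.2887] v=[-1.9815]
Step 35: x=[4.2034] v=[-1.7059]
Step 36: x=[4.1324] v=[-1.4202]
Step 37: x=[4.0761] v=[-1.1260]
Step 38: x=[4.0348] v=[-0.8251]
Step 39: x=[4.0088] v=[-0.5193]
Step 40: x=[3.9983] v=[-0.2104]
Step 41: x=[4.0033] v=[0.0998]
First v>=0 after going negative at step 41, time=2.0500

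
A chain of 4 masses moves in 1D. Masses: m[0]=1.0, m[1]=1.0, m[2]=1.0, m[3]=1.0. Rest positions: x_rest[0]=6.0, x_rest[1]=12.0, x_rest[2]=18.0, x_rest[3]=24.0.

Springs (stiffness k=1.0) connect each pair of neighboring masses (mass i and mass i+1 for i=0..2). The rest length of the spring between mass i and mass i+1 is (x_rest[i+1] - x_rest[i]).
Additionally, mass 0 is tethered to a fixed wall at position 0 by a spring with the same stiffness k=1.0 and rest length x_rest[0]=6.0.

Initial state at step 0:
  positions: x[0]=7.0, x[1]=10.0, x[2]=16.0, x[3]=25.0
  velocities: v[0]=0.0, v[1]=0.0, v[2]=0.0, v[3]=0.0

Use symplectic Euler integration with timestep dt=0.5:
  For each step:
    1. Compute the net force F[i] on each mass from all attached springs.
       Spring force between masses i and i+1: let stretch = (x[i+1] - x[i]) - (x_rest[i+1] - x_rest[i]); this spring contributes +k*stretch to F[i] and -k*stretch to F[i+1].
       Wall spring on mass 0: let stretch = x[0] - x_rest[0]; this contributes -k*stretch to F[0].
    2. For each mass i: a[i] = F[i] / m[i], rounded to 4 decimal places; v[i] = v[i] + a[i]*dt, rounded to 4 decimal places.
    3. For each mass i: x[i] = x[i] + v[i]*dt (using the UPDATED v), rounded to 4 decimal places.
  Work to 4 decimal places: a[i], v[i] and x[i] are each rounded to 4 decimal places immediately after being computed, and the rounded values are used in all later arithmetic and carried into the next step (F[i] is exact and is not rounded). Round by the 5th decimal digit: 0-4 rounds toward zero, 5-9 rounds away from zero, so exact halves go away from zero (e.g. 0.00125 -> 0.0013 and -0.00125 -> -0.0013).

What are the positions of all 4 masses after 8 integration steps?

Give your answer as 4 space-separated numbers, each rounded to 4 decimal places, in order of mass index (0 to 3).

Answer: 7.9431 11.7395 16.2826 24.8463

Derivation:
Step 0: x=[7.0000 10.0000 16.0000 25.0000] v=[0.0000 0.0000 0.0000 0.0000]
Step 1: x=[6.0000 10.7500 16.7500 24.2500] v=[-2.0000 1.5000 1.5000 -1.5000]
Step 2: x=[4.6875 11.8125 17.8750 23.1250] v=[-2.6250 2.1250 2.2500 -2.2500]
Step 3: x=[3.9844 12.6094 18.7969 22.1875] v=[-1.4063 1.5938 1.8438 -1.8750]
Step 4: x=[4.4414 12.7970 19.0196 21.9024] v=[0.9140 0.3751 0.4454 -0.5703]
Step 5: x=[5.8770 12.4513 18.4074 22.3966] v=[2.8711 -0.6914 -1.2245 0.9883]
Step 6: x=[7.4869 11.9511 17.3034 23.3935] v=[3.2198 -1.0005 -2.2080 1.9937]
Step 7: x=[8.3412 11.6729 16.3839 24.3679] v=[1.7085 -0.5565 -1.8391 1.9487]
Step 8: x=[7.9431 11.7395 16.2826 24.8463] v=[-0.7963 0.1332 -0.2026 0.9567]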